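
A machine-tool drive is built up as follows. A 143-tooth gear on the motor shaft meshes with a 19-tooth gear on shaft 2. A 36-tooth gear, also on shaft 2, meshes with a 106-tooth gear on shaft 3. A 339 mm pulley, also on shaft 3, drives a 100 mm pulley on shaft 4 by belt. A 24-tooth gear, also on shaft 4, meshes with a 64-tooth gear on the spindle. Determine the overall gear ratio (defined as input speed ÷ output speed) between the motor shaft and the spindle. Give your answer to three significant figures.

0.308

Each stage contributes driven/driver: gear mesh 19/143 = 0.13287, gear mesh 106/36 = 2.9444, belt 100/339 = 0.29499, gear mesh 64/24 = 2.6667.
Overall: 0.13287 × 2.9444 × 0.29499 × 2.6667 = 0.30774.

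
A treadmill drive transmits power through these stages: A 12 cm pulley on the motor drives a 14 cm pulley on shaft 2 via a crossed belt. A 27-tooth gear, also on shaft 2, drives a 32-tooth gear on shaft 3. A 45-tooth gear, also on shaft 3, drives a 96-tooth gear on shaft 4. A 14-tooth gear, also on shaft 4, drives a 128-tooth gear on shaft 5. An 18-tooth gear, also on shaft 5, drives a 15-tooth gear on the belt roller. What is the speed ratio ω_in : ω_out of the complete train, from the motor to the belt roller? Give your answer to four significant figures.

Each stage contributes driven/driver: belt 14/12 = 1.1667, gear mesh 32/27 = 1.1852, gear mesh 96/45 = 2.1333, gear mesh 128/14 = 9.1429, gear mesh 15/18 = 0.83333.
Overall: 1.1667 × 1.1852 × 2.1333 × 9.1429 × 0.83333 = 22.475.

22.47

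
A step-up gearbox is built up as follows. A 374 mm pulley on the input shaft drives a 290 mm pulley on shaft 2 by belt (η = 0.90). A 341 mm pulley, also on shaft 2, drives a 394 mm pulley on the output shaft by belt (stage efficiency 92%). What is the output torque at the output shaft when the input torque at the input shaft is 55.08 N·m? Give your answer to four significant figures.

40.86 N·m

After the belt (290/374): 55.08 × 0.7754 × 0.90 = 38.438 N·m
After the belt (394/341): 38.438 × 1.1554 × 0.92 = 40.859 N·m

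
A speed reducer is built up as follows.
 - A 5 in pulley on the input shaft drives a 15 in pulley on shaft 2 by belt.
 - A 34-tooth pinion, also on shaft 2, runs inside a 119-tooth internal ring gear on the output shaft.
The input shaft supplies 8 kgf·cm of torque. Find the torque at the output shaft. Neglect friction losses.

After the belt (15/5): 8 × 3 = 24 kgf·cm
After the internal gear (119/34): 24 × 3.5 = 84 kgf·cm

84 kgf·cm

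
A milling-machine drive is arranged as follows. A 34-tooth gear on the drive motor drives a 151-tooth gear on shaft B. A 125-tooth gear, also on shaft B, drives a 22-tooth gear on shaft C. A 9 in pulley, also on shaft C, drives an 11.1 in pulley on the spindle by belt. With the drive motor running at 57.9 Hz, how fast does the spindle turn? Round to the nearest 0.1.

gear mesh 151/34 = 4.4412 → 57.9/4.4412 = 13.037 Hz
gear mesh 22/125 = 0.176 → 13.037/0.176 = 74.074 Hz
belt 11.1/9 = 1.2333 → 74.074/1.2333 = 60.06 Hz

60.1 Hz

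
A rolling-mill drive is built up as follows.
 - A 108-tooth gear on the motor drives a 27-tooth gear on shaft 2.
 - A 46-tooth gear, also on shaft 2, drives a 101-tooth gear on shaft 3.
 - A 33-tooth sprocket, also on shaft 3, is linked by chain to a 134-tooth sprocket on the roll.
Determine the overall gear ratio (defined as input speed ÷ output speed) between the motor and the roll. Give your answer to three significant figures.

Each stage contributes driven/driver: gear mesh 27/108 = 0.25, gear mesh 101/46 = 2.1957, chain 134/33 = 4.0606.
Overall: 0.25 × 2.1957 × 4.0606 = 2.2289.

2.23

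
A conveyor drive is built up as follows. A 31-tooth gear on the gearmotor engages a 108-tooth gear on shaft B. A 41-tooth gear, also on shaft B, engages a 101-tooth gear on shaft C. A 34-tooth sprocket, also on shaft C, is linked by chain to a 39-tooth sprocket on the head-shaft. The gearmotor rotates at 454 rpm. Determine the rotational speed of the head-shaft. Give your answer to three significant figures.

the gearmotor → shaft B (gear mesh, 108/31): 454 ÷ 3.4839 = 130.31 rpm
shaft B → shaft C (gear mesh, 101/41): 130.31 ÷ 2.4634 = 52.9 rpm
shaft C → the head-shaft (chain, 39/34): 52.9 ÷ 1.1471 = 46.118 rpm

46.1 rpm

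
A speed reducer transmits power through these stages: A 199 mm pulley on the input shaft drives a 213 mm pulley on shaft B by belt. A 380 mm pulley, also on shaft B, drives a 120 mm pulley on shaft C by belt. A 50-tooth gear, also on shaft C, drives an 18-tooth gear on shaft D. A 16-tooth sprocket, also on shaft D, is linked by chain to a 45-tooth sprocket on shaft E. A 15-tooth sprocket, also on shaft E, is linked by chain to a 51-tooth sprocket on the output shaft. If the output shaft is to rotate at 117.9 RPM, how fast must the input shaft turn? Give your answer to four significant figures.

Overall ratio R = 1.0704 × 0.31579 × 0.36 × 2.8125 × 3.4 = 1.1636.
Required input speed = output speed × R = 117.9 × 1.1636 = 137.19 RPM.

137.2 RPM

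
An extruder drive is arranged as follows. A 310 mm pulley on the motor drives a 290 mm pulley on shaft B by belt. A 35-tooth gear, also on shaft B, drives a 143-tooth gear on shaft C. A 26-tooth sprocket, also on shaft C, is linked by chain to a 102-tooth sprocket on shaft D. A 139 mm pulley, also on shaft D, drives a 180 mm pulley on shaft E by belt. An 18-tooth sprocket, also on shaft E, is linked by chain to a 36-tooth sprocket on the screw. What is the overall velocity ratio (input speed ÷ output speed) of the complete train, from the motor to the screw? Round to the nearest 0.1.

38.8

Each stage contributes driven/driver: belt 290/310 = 0.93548, gear mesh 143/35 = 4.0857, chain 102/26 = 3.9231, belt 180/139 = 1.295, chain 36/18 = 2.
Overall: 0.93548 × 4.0857 × 3.9231 × 1.295 × 2 = 38.835.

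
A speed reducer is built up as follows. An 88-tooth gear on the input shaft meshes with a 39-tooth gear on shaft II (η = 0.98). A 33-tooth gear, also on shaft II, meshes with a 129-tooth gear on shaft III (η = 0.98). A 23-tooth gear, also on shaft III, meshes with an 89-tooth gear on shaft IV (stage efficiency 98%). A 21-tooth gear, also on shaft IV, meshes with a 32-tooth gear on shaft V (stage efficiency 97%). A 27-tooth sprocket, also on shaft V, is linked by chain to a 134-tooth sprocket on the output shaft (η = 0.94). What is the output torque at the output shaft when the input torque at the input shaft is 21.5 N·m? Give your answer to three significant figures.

935 N·m

gear mesh 39/88 = 0.44318 → τ = 21.5·0.44318·0.98 = 9.3378 N·m
gear mesh 129/33 = 3.9091 → τ = 9.3378·3.9091·0.98 = 35.772 N·m
gear mesh 89/23 = 3.8696 → τ = 35.772·3.8696·0.98 = 135.66 N·m
gear mesh 32/21 = 1.5238 → τ = 135.66·1.5238·0.97 = 200.51 N·m
chain 134/27 = 4.963 → τ = 200.51·4.963·0.94 = 935.42 N·m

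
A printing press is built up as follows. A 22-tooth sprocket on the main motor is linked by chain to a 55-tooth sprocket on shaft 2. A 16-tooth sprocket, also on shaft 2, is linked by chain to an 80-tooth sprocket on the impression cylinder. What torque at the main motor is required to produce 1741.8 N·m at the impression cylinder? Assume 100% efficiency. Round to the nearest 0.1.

139.3 N·m

Overall ratio R = 2.5 × 5 = 12.5.
Input torque = output torque / R = 1741.8 / 12.5 = 139.34 N·m.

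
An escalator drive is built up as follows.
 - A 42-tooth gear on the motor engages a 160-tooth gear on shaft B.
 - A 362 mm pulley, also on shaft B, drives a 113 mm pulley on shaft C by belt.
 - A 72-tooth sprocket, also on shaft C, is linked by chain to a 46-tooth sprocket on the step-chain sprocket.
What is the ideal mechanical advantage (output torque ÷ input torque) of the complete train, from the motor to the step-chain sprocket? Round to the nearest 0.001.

Each stage contributes driven/driver: gear mesh 160/42 = 3.8095, belt 113/362 = 0.31215, chain 46/72 = 0.63889.
Overall: 3.8095 × 0.31215 × 0.63889 = 0.75974.

0.760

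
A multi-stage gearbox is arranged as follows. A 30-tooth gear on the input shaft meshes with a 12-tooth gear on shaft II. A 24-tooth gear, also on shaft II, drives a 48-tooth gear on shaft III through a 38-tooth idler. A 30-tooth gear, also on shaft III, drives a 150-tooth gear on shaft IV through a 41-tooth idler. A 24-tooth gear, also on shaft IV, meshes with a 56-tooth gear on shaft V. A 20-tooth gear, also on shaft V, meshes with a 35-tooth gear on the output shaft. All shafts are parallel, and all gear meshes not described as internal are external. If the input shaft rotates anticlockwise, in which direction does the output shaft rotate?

the input shaft → shaft II: external mesh, 1 reversal → CW.
shaft II → shaft III: driver → idler → driven is 2 external meshes, 2 reversals → CW.
shaft III → shaft IV: driver → idler → driven is 2 external meshes, 2 reversals → CW.
shaft IV → shaft V: external mesh, 1 reversal → CCW.
shaft V → the output shaft: external mesh, 1 reversal → CW.
7 reversals in total — an odd number — so the output shaft turns opposite to the input shaft.

clockwise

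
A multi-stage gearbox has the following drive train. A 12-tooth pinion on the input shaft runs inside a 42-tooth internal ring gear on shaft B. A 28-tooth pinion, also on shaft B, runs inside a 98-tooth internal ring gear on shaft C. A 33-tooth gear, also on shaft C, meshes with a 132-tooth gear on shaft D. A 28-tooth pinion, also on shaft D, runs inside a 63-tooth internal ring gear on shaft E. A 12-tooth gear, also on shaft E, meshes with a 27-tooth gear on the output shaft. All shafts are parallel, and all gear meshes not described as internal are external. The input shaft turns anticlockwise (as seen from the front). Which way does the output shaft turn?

the input shaft → shaft B: internal mesh, same direction → CCW.
shaft B → shaft C: internal mesh, same direction → CCW.
shaft C → shaft D: external mesh, 1 reversal → CW.
shaft D → shaft E: internal mesh, same direction → CW.
shaft E → the output shaft: external mesh, 1 reversal → CCW.
2 reversals in total — an even number — so the output shaft turns the same way as the input shaft.

anticlockwise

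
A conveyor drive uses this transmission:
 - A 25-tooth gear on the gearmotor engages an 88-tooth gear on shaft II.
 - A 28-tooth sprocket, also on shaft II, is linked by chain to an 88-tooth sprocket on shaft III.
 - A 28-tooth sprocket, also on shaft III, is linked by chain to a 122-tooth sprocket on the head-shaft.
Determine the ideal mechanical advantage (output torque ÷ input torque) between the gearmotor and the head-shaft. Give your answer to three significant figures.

48.2

Each stage contributes driven/driver: gear mesh 88/25 = 3.52, chain 88/28 = 3.1429, chain 122/28 = 4.3571.
Overall: 3.52 × 3.1429 × 4.3571 = 48.202.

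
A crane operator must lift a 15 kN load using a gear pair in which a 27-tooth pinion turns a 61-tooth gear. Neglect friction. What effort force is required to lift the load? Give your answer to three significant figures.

6.64 kN

Gear pair MA = 61/27 = 2.2593.
Effort = load / MA = 15 / 2.2593 = 6.6393 kN.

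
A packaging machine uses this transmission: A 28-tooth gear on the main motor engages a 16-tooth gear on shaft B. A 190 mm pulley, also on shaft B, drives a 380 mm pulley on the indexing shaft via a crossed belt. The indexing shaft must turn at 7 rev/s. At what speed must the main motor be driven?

8 rev/s

Overall ratio R = 0.57143 × 2 = 1.1429.
Required input speed = output speed × R = 7 × 1.1429 = 8 rev/s.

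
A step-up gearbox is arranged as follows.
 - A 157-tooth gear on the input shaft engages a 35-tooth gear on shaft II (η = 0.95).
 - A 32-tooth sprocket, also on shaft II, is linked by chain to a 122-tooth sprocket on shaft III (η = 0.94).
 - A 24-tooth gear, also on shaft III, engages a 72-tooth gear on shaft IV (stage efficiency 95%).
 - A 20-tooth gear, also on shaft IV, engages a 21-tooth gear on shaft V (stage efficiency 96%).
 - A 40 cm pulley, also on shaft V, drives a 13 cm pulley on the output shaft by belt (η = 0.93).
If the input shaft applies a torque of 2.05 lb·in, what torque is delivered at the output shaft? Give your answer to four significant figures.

After the gear mesh (35/157): 2.05 × 0.22293 × 0.95 = 0.43416 lb·in
After the chain (122/32): 0.43416 × 3.8125 × 0.94 = 1.5559 lb·in
After the gear mesh (72/24): 1.5559 × 3 × 0.95 = 4.4343 lb·in
After the gear mesh (21/20): 4.4343 × 1.05 × 0.96 = 4.4698 lb·in
After the belt (13/40): 4.4698 × 0.325 × 0.93 = 1.351 lb·in

1.351 lb·in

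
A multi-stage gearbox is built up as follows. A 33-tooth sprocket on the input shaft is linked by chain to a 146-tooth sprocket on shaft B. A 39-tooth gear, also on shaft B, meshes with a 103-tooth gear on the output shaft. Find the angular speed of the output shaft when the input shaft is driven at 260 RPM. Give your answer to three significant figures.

22.3 RPM

Chain: ratio = 146/33 = 4.4242, so shaft B turns at 260 / 4.4242 = 58.767 RPM.
Gear mesh: ratio = 103/39 = 2.641, so the output shaft turns at 58.767 / 2.641 = 22.252 RPM.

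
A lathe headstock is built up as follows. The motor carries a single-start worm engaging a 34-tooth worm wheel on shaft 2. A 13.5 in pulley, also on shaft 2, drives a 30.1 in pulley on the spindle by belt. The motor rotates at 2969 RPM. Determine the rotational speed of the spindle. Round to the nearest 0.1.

39.2 RPM

the motor → shaft 2 (worm, 34/1): 2969 ÷ 34 = 87.324 RPM
shaft 2 → the spindle (belt, 30.1/13.5): 87.324 ÷ 2.2296 = 39.165 RPM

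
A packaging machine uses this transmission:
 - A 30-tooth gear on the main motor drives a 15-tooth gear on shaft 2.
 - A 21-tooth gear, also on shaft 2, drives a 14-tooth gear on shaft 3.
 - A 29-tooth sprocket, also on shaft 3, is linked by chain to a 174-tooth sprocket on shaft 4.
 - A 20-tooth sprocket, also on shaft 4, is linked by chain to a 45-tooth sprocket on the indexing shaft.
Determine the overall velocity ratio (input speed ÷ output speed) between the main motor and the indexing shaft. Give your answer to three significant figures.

Each stage contributes driven/driver: gear mesh 15/30 = 0.5, gear mesh 14/21 = 0.66667, chain 174/29 = 6, chain 45/20 = 2.25.
Overall: 0.5 × 0.66667 × 6 × 2.25 = 4.5.

4.50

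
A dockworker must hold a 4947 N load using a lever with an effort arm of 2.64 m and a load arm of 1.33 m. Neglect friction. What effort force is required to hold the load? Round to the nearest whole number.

Lever MA = effort arm / load arm = 2.64/1.33 = 1.985.
Effort = load / MA = 4947 / 1.985 = 2492.2 N.

2492 N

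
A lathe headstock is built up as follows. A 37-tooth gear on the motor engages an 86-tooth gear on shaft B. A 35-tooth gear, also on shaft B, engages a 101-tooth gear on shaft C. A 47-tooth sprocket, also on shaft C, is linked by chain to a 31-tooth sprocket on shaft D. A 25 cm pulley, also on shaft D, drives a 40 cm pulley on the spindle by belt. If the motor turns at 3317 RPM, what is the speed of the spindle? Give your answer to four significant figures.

468.6 RPM

gear mesh 86/37 = 2.3243 → 3317/2.3243 = 1427.1 RPM
gear mesh 101/35 = 2.8857 → 1427.1/2.8857 = 494.53 RPM
chain 31/47 = 0.65957 → 494.53/0.65957 = 749.78 RPM
belt 40/25 = 1.6 → 749.78/1.6 = 468.61 RPM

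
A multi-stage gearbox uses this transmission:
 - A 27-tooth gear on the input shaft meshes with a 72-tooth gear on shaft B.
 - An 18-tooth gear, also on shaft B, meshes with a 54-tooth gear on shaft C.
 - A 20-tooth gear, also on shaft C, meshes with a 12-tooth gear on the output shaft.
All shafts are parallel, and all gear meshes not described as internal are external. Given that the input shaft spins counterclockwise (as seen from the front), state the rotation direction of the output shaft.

the input shaft → shaft B: external mesh, 1 reversal → CW.
shaft B → shaft C: external mesh, 1 reversal → CCW.
shaft C → the output shaft: external mesh, 1 reversal → CW.
3 reversals in total — an odd number — so the output shaft turns opposite to the input shaft.

clockwise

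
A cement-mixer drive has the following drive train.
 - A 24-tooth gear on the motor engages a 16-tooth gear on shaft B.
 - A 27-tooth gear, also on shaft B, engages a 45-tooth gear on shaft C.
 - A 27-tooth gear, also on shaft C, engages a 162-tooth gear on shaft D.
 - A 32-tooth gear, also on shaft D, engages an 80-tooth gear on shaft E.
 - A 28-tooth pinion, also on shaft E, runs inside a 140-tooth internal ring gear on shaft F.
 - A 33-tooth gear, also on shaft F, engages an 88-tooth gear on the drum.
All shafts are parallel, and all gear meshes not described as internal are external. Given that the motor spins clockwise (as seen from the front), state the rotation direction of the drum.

the motor → shaft B: external mesh, 1 reversal → CCW.
shaft B → shaft C: external mesh, 1 reversal → CW.
shaft C → shaft D: external mesh, 1 reversal → CCW.
shaft D → shaft E: external mesh, 1 reversal → CW.
shaft E → shaft F: internal mesh, same direction → CW.
shaft F → the drum: external mesh, 1 reversal → CCW.
5 reversals in total — an odd number — so the drum turns opposite to the motor.

counterclockwise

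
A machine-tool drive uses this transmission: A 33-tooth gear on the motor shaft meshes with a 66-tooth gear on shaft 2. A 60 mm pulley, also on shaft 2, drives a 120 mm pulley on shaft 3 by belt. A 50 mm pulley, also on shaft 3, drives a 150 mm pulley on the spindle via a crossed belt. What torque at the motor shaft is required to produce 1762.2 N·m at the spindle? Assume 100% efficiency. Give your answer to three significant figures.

147 N·m

Overall ratio R = 2 × 2 × 3 = 12.
Input torque = output torque / R = 1762.2 / 12 = 146.85 N·m.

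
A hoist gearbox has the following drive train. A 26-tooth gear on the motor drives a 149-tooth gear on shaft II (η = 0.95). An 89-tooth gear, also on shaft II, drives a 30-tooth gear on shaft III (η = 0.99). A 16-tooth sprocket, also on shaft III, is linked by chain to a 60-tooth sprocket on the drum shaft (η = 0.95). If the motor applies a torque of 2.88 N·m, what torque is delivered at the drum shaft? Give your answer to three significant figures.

Gear mesh: ratio = 149/26 = 5.7308; torque at shaft II = 2.88 × 5.7308 × 0.95 = 15.679 N·m.
Gear mesh: ratio = 30/89 = 0.33708; torque at shaft III = 15.679 × 0.33708 × 0.99 = 5.2323 N·m.
Chain: ratio = 60/16 = 3.75; torque at the drum shaft = 5.2323 × 3.75 × 0.95 = 18.64 N·m.

18.6 N·m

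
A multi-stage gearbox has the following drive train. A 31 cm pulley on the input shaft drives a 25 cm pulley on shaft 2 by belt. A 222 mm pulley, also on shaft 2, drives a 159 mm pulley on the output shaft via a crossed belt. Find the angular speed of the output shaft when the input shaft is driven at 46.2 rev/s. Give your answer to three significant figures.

Belt: ratio = 25/31 = 0.80645, so shaft 2 turns at 46.2 / 0.80645 = 57.288 rev/s.
Belt: ratio = 159/222 = 0.71622, so the output shaft turns at 57.288 / 0.71622 = 79.987 rev/s.

80.0 rev/s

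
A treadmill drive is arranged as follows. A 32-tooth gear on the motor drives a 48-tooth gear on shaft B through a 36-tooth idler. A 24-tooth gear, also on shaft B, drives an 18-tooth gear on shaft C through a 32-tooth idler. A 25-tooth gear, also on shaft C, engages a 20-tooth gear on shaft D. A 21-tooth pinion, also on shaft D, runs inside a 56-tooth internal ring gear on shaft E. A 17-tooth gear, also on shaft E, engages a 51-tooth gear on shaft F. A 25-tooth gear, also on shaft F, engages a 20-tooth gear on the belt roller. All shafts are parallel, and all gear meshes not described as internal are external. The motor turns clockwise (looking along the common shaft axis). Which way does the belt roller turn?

the motor → shaft B: driver → idler → driven is 2 external meshes, 2 reversals → CW.
shaft B → shaft C: driver → idler → driven is 2 external meshes, 2 reversals → CW.
shaft C → shaft D: external mesh, 1 reversal → CCW.
shaft D → shaft E: internal mesh, same direction → CCW.
shaft E → shaft F: external mesh, 1 reversal → CW.
shaft F → the belt roller: external mesh, 1 reversal → CCW.
7 reversals in total — an odd number — so the belt roller turns opposite to the motor.

anticlockwise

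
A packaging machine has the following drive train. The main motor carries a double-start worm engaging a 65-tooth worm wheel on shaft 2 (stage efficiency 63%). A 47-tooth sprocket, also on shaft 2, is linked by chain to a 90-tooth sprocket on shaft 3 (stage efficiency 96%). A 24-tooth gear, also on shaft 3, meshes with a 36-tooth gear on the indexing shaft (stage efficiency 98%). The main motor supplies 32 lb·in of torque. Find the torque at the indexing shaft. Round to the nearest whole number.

Worm: ratio = 65/2 = 32.5; torque at shaft 2 = 32 × 32.5 × 0.63 = 655.2 lb·in.
Chain: ratio = 90/47 = 1.9149; torque at shaft 3 = 655.2 × 1.9149 × 0.96 = 1204.5 lb·in.
Gear mesh: ratio = 36/24 = 1.5; torque at the indexing shaft = 1204.5 × 1.5 × 0.98 = 1770.5 lb·in.

1771 lb·in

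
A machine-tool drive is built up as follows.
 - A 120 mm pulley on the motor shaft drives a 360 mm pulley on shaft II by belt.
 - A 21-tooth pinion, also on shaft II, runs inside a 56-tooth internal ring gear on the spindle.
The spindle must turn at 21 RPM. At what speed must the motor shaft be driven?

Overall ratio R = 3 × 2.6667 = 8.
Required input speed = output speed × R = 21 × 8 = 168 RPM.

168 RPM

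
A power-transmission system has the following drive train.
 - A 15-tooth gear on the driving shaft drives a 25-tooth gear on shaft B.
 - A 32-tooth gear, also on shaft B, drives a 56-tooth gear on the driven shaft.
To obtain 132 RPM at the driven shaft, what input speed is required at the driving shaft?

Overall ratio R = 1.6667 × 1.75 = 2.9167.
Required input speed = output speed × R = 132 × 2.9167 = 385 RPM.

385 RPM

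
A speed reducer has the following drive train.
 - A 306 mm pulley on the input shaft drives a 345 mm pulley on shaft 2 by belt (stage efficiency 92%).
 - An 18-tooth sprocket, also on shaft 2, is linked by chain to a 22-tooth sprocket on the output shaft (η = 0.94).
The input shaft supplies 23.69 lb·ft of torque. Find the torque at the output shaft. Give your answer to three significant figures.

28.2 lb·ft

belt 345/306 = 1.1275 → τ = 23.69·1.1275·0.92 = 24.573 lb·ft
chain 22/18 = 1.2222 → τ = 24.573·1.2222·0.94 = 28.231 lb·ft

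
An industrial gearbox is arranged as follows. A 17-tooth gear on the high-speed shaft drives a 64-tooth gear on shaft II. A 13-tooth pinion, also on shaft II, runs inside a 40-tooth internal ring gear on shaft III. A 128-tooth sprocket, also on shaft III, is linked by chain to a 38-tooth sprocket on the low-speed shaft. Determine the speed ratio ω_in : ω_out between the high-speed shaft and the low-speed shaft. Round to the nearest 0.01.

3.44

Each stage contributes driven/driver: gear mesh 64/17 = 3.7647, internal gear 40/13 = 3.0769, chain 38/128 = 0.29688.
Overall: 3.7647 × 3.0769 × 0.29688 = 3.4389.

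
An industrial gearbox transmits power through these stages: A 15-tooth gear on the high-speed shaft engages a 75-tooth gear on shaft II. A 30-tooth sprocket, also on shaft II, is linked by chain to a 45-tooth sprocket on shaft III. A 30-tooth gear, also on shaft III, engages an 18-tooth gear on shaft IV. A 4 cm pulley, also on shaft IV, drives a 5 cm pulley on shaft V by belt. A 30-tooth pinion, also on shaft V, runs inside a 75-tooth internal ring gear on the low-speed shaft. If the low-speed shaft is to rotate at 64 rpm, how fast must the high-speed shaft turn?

Overall ratio R = 5 × 1.5 × 0.6 × 1.25 × 2.5 = 14.062.
Required input speed = output speed × R = 64 × 14.062 = 900 rpm.

900 rpm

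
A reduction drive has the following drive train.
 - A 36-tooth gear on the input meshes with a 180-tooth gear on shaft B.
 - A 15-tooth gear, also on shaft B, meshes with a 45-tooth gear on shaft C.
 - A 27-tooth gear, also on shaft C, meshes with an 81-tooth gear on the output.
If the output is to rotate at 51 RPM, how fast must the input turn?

2295 RPM

Overall ratio R = 5 × 3 × 3 = 45.
Required input speed = output speed × R = 51 × 45 = 2295 RPM.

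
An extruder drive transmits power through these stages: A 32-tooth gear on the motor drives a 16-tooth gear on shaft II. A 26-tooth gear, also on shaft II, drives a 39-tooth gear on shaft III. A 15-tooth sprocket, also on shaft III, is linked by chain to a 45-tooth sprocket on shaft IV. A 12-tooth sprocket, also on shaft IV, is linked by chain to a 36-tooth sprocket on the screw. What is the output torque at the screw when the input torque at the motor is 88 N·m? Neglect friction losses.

594 N·m

gear mesh 16/32 = 0.5 → τ = 88·0.5 = 44 N·m
gear mesh 39/26 = 1.5 → τ = 44·1.5 = 66 N·m
chain 45/15 = 3 → τ = 66·3 = 198 N·m
chain 36/12 = 3 → τ = 198·3 = 594 N·m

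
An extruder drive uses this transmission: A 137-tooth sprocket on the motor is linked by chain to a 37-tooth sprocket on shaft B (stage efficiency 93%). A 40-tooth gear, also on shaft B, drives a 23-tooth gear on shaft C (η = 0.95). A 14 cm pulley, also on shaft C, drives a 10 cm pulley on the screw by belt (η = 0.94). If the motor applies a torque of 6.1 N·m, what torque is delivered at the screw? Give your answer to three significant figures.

0.562 N·m

After the chain (37/137): 6.1 × 0.27007 × 0.93 = 1.5321 N·m
After the gear mesh (23/40): 1.5321 × 0.575 × 0.95 = 0.83692 N·m
After the belt (10/14): 0.83692 × 0.71429 × 0.94 = 0.56193 N·m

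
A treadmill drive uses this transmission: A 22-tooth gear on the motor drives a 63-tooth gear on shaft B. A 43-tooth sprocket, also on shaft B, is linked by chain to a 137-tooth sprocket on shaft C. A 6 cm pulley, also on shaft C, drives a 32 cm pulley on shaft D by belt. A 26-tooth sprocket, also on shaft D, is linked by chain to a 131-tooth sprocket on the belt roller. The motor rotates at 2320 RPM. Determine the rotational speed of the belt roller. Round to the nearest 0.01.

Gear mesh: ratio = 63/22 = 2.8636, so shaft B turns at 2320 / 2.8636 = 810.16 RPM.
Chain: ratio = 137/43 = 3.186, so shaft C turns at 810.16 / 3.186 = 254.28 RPM.
Belt: ratio = 32/6 = 5.3333, so shaft D turns at 254.28 / 5.3333 = 47.678 RPM.
Chain: ratio = 131/26 = 5.0385, so the belt roller turns at 47.678 / 5.0385 = 9.4628 RPM.

9.46 RPM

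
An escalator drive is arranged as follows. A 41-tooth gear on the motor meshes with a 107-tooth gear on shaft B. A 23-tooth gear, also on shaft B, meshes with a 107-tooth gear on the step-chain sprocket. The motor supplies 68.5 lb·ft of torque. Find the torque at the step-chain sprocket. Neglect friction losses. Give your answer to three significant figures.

Gear mesh: ratio = 107/41 = 2.6098; torque at shaft B = 68.5 × 2.6098 = 178.77 lb·ft.
Gear mesh: ratio = 107/23 = 4.6522; torque at the step-chain sprocket = 178.77 × 4.6522 = 831.66 lb·ft.

832 lb·ft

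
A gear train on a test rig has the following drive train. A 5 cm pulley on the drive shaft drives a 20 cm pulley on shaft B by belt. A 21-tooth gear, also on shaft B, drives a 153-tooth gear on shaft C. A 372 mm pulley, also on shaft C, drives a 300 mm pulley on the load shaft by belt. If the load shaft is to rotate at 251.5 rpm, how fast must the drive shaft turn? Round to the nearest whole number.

5911 rpm

Overall ratio R = 4 × 7.2857 × 0.80645 = 23.502.
Required input speed = output speed × R = 251.5 × 23.502 = 5910.8 rpm.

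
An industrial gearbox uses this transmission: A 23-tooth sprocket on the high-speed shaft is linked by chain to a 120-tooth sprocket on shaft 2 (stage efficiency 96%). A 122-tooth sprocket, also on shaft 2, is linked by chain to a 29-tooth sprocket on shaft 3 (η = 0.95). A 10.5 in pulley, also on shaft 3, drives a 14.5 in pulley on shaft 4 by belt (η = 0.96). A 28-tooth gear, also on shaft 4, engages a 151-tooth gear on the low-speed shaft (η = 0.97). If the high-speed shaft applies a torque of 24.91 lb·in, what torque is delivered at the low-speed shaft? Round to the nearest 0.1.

195.4 lb·in

Chain: ratio = 120/23 = 5.2174; torque at shaft 2 = 24.91 × 5.2174 × 0.96 = 124.77 lb·in.
Chain: ratio = 29/122 = 0.2377; torque at shaft 3 = 124.77 × 0.2377 × 0.95 = 28.175 lb·in.
Belt: ratio = 14.5/10.5 = 1.381; torque at shaft 4 = 28.175 × 1.381 × 0.96 = 37.352 lb·in.
Gear mesh: ratio = 151/28 = 5.3929; torque at the low-speed shaft = 37.352 × 5.3929 × 0.97 = 195.39 lb·in.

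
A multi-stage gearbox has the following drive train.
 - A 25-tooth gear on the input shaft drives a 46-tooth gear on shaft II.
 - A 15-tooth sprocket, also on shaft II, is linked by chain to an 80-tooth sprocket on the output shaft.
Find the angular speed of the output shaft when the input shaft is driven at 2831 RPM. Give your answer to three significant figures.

288 RPM

Gear mesh: ratio = 46/25 = 1.84, so shaft II turns at 2831 / 1.84 = 1538.6 RPM.
Chain: ratio = 80/15 = 5.3333, so the output shaft turns at 1538.6 / 5.3333 = 288.49 RPM.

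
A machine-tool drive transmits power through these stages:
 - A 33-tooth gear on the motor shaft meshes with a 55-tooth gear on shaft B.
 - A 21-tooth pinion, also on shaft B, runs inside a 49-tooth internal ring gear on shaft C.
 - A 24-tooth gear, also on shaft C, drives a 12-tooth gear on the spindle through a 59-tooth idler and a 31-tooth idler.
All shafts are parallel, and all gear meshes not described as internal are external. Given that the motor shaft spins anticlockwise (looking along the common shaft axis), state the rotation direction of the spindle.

the motor shaft → shaft B: external mesh, 1 reversal → CW.
shaft B → shaft C: internal mesh, same direction → CW.
shaft C → the spindle: driver → idler → idler → driven is 3 external meshes, 3 reversals → CCW.
4 reversals in total — an even number — so the spindle turns the same way as the motor shaft.

anticlockwise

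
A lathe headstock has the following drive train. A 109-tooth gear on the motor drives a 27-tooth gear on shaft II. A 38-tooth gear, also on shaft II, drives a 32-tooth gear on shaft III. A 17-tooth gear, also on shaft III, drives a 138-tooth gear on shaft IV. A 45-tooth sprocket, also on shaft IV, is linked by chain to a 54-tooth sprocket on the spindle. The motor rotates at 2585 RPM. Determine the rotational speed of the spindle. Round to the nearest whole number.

Gear mesh: ratio = 27/109 = 0.24771, so shaft II turns at 2585 / 0.24771 = 10436 RPM.
Gear mesh: ratio = 32/38 = 0.84211, so shaft III turns at 10436 / 0.84211 = 12392 RPM.
Gear mesh: ratio = 138/17 = 8.1176, so shaft IV turns at 12392 / 8.1176 = 1526.6 RPM.
Chain: ratio = 54/45 = 1.2, so the spindle turns at 1526.6 / 1.2 = 1272.2 RPM.

1272 RPM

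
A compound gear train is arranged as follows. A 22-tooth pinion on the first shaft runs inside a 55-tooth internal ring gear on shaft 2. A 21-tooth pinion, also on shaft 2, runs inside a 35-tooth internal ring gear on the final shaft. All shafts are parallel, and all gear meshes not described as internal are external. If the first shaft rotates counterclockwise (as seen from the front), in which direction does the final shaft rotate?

the first shaft → shaft 2: internal mesh, same direction → CCW.
shaft 2 → the final shaft: internal mesh, same direction → CCW.
0 reversals in total — an even number — so the final shaft turns the same way as the first shaft.

counterclockwise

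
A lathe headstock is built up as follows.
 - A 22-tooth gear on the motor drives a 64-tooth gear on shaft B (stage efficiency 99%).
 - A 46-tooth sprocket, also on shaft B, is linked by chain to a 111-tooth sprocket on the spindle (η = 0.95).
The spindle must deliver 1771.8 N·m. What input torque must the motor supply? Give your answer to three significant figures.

Overall ratio R = 2.9091 × 2.413 = 7.0198; overall efficiency η = 0.99 × 0.95 = 0.9405.
Input torque = output torque / (R × η) = 1771.8 / (7.0198 × 0.9405) = 268.37 N·m.

268 N·m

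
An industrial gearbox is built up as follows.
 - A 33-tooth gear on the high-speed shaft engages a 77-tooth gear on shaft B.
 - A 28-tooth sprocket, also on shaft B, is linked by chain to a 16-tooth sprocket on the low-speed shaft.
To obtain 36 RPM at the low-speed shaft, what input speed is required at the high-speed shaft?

Overall ratio R = 2.3333 × 0.57143 = 1.3333.
Required input speed = output speed × R = 36 × 1.3333 = 48 RPM.

48 RPM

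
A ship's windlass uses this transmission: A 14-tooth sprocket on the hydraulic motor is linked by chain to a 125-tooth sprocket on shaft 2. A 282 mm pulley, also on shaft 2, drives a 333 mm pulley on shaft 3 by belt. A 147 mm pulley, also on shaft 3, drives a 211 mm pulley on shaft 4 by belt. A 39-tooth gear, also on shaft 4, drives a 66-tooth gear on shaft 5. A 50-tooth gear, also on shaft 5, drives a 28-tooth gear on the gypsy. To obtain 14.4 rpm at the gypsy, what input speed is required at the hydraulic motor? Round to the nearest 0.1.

Overall ratio R = 8.9286 × 1.1809 × 1.4354 × 1.6923 × 0.56 = 14.342.
Required input speed = output speed × R = 14.4 × 14.342 = 206.52 rpm.

206.5 rpm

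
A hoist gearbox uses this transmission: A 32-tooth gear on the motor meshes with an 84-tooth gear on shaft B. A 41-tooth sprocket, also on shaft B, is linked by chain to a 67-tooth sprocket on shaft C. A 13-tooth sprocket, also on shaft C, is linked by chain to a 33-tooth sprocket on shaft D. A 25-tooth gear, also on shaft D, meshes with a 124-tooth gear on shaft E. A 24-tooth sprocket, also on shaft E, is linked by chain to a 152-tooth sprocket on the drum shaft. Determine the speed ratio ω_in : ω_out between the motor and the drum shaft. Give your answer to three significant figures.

Each stage contributes driven/driver: gear mesh 84/32 = 2.625, chain 67/41 = 1.6341, chain 33/13 = 2.5385, gear mesh 124/25 = 4.96, chain 152/24 = 6.3333.
Overall: 2.625 × 1.6341 × 2.5385 × 4.96 × 6.3333 = 342.06.

342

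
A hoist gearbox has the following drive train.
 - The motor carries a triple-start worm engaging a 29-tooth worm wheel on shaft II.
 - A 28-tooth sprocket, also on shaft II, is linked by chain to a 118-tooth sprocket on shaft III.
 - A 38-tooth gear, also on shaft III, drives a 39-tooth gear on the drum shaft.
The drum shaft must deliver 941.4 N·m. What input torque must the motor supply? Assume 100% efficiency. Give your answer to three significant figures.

22.5 N·m

Overall ratio R = 9.6667 × 4.2143 × 1.0263 = 41.81.
Input torque = output torque / R = 941.4 / 41.81 = 22.516 N·m.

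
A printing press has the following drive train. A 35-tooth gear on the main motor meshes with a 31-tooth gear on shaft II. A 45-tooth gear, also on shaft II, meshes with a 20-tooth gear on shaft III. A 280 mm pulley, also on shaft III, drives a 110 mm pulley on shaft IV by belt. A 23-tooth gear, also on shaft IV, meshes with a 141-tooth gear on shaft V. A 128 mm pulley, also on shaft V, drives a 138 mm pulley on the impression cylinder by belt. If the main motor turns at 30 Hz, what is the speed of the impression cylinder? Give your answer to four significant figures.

29.35 Hz

the main motor → shaft II (gear mesh, 31/35): 30 ÷ 0.88571 = 33.871 Hz
shaft II → shaft III (gear mesh, 20/45): 33.871 ÷ 0.44444 = 76.21 Hz
shaft III → shaft IV (belt, 110/280): 76.21 ÷ 0.39286 = 193.99 Hz
shaft IV → shaft V (gear mesh, 141/23): 193.99 ÷ 6.1304 = 31.643 Hz
shaft V → the impression cylinder (belt, 138/128): 31.643 ÷ 1.0781 = 29.35 Hz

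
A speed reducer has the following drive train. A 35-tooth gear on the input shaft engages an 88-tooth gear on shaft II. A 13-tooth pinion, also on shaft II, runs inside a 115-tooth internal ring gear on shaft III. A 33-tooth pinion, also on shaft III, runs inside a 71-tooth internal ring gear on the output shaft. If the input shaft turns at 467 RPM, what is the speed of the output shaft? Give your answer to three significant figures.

9.76 RPM

the input shaft → shaft II (gear mesh, 88/35): 467 ÷ 2.5143 = 185.74 RPM
shaft II → shaft III (internal gear, 115/13): 185.74 ÷ 8.8462 = 20.997 RPM
shaft III → the output shaft (internal gear, 71/33): 20.997 ÷ 2.1515 = 9.759 RPM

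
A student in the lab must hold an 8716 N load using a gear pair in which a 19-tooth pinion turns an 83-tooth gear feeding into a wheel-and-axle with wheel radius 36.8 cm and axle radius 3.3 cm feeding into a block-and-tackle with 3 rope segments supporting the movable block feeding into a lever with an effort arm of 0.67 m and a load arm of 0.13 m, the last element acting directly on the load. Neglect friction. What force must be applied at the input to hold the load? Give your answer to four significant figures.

11.57 N

Gear pair MA = 83/19 = 4.3684.
Wheel-and-axle MA = R/r = 36.8/3.3 = 11.152.
Block-and-tackle MA = number of supporting rope parts = 3.
Lever MA = effort arm / load arm = 0.67/0.13 = 5.1538.
Combined ideal MA = 4.3684 × 11.152 × 3 × 5.1538 = 753.2.
Effort = load / MA = 8716 / 753.2 = 11.572 N.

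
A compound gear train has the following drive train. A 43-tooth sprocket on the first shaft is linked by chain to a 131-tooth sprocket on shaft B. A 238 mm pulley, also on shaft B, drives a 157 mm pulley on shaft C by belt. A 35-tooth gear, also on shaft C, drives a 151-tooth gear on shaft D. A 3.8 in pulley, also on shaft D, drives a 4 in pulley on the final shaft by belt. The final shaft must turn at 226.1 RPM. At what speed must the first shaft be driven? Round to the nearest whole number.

2064 RPM

Overall ratio R = 3.0465 × 0.65966 × 4.3143 × 1.0526 = 9.1266.
Required input speed = output speed × R = 226.1 × 9.1266 = 2063.5 RPM.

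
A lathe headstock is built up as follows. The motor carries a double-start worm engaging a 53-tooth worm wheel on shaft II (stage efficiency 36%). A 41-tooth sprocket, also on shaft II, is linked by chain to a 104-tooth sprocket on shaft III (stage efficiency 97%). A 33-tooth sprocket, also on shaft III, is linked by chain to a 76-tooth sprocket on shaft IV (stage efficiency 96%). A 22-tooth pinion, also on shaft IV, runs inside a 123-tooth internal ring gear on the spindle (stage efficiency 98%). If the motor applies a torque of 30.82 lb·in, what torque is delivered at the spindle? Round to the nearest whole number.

After the worm (53/2): 30.82 × 26.5 × 0.36 = 294.02 lb·in
After the chain (104/41): 294.02 × 2.5366 × 0.97 = 723.44 lb·in
After the chain (76/33): 723.44 × 2.303 × 0.96 = 1599.5 lb·in
After the internal gear (123/22): 1599.5 × 5.5909 × 0.98 = 8763.6 lb·in

8764 lb·in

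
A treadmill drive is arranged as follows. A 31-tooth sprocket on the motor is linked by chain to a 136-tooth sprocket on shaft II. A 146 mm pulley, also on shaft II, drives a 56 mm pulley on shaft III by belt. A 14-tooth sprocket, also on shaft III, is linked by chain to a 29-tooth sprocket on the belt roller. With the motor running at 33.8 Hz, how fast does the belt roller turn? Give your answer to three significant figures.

9.70 Hz

the motor → shaft II (chain, 136/31): 33.8 ÷ 4.3871 = 7.7044 Hz
shaft II → shaft III (belt, 56/146): 7.7044 ÷ 0.38356 = 20.087 Hz
shaft III → the belt roller (chain, 29/14): 20.087 ÷ 2.0714 = 9.6969 Hz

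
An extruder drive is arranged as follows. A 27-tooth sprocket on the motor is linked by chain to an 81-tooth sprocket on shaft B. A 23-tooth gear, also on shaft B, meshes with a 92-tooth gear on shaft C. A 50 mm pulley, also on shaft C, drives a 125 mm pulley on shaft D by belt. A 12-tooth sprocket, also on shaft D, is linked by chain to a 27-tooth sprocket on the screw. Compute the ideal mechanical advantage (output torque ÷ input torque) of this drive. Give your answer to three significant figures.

67.5

Each stage contributes driven/driver: chain 81/27 = 3, gear mesh 92/23 = 4, belt 125/50 = 2.5, chain 27/12 = 2.25.
Overall: 3 × 4 × 2.5 × 2.25 = 67.5.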